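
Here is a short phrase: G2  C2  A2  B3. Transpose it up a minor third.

Bb2 Eb2 C3 D4

G2: a third up reaches B, and 3 semitones makes it Bb2.
C2: a third up reaches E, and 3 semitones makes it Eb2.
A minor third up from A2 gives C3.
A minor third up from B3 gives D4.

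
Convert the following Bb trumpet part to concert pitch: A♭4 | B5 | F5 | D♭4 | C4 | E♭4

Written C4 on the Bb trumpet sounds as Bb3, a major second lower; apply that shift to every note.
Ab4 → Gb4
B5 → A5
F5 → Eb5
Db4 → Cb4
C4 → Bb3
Eb4 → Db4

Gb4 A5 Eb5 Cb4 Bb3 Db4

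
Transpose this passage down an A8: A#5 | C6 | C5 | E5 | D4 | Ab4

A4 Cb5 Cb4 Eb4 Db3 Abb3

A#5 -> A4
C6 -> Cb5
C5 -> Cb4
E5 -> Eb4
D4 -> Db3
Ab4 -> Abb3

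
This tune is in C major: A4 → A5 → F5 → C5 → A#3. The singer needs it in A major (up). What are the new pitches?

F#5 F#6 D6 A5 F##4

From C up to A is a major sixth; apply that to each pitch.
A4 gives F#5
A5 gives F#6
F5 gives D6
C5 gives A5
A#3 gives F##4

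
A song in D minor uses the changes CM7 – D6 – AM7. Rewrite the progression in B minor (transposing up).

D minor up to B minor is a major sixth; each chord root moves by that interval while the quality stays the same.
CM7: root C up a major sixth → A, giving AM7.
D6: root D up a major sixth → B, giving B6.
AM7: root A up a major sixth → F#, giving F#M7.

AM7 B6 F#M7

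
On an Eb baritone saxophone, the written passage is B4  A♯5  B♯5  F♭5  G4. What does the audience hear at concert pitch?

The Eb baritone saxophone sounds a major thirteenth below written, so transpose each written note down a major thirteenth.
B4 becomes D3
A#5 becomes C#4
B#5 becomes D#4
Fb5 becomes Abb3
G4 becomes Bb2

D3 C#4 D#4 Abb3 Bb2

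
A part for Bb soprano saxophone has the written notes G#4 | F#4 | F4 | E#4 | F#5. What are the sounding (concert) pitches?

F#4 E4 Eb4 D#4 E5

Written C4 on the Bb soprano saxophone sounds as Bb3, a major second lower; apply that shift to every note.
G#4 gives F#4
F#4 gives E4
F4 gives Eb4
E#4 gives D#4
F#5 gives E5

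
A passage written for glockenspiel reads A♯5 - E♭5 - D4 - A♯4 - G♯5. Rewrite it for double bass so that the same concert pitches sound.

First find concert pitch: the glockenspiel sounds a perfect fifteenth above written, so A♯5 E♭5 D4 A♯4 G♯5 sounds A#7 Eb7 D6 A#6 G#7.
Then write for double bass: it sounds a perfect octave below written, so the part must be a perfect octave above concert.
A#7 → A#8
Eb7 → Eb8
D6 → D7
A#6 → A#7
G#7 → G#8

A#8 Eb8 D7 A#7 G#8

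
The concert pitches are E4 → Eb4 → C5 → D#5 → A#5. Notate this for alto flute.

Written C4 sounds as G3 on the alto flute, so concert pitches are written a perfect fourth up.
E4 becomes A4
Eb4 becomes Ab4
C5 becomes F5
D#5 becomes G#5
A#5 becomes D#6

A4 Ab4 F5 G#5 D#6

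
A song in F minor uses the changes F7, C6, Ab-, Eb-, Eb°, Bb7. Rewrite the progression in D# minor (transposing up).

F minor up to D# minor is an augmented sixth; each chord root moves by that interval while the quality stays the same.
F7: root F up an augmented sixth → D#, giving D#7.
C6: root C up an augmented sixth → A#, giving A#6.
Ab-: root Ab up an augmented sixth → F#, giving F#-.
Eb-: root Eb up an augmented sixth → C#, giving C#-.
Eb°: root Eb up an augmented sixth → C#, giving C#°.
Bb7: root Bb up an augmented sixth → G#, giving G#7.

D#7 A#6 F#- C#- C#° G#7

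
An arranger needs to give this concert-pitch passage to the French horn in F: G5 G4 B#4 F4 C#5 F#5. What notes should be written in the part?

D6 D5 F##5 C5 G#5 C#6

The French horn in F sounds a perfect fifth below written, so the written part must be a perfect fifth above concert — transpose each note up.
G5 → D6
G4 → D5
B#4 → F##5
F4 → C5
C#5 → G#5
F#5 → C#6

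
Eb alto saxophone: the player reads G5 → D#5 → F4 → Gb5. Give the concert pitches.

The Eb alto saxophone sounds a major sixth below written, so transpose each written note down a major sixth.
G5 gives Bb4
D#5 gives F#4
F4 gives Ab3
Gb5 gives Bbb4

Bb4 F#4 Ab3 Bbb4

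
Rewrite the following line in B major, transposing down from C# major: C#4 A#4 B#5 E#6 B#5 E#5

C# major to B major down is a major second, so every note moves down by that interval.
C#4 to B3
A#4 to G#4
B#5 to A#5
E#6 to D#6
B#5 to A#5
E#5 to D#5

B3 G#4 A#5 D#6 A#5 D#5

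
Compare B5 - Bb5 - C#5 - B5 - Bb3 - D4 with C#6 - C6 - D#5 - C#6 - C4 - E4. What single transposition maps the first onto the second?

Take the first pair: B5 → C#6. B to C spans 2 letter names, so the interval is some kind of second.
B5 to C#6 is 2 semitones, which makes it a major second; the second version is higher, so the direction is up.
Checking another pair — D4 → E4 — gives the same interval.

up a major second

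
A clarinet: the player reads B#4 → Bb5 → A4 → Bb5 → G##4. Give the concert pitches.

G##4 G5 F#4 G5 E##4

The A clarinet sounds a minor third below written, so transpose each written note down a minor third.
B#4 gives G##4
Bb5 gives G5
A4 gives F#4
Bb5 gives G5
G##4 gives E##4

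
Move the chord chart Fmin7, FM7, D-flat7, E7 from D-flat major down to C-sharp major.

D-flat major down to C-sharp major is a diminished second; each chord root moves by that interval while the quality stays the same.
Fmin7: root F down a diminished second → E#, giving E#min7.
FM7: root F down a diminished second → E#, giving E#M7.
D-flat7: root D-flat down a diminished second → C#, giving C#7.
E7: root E down a diminished second → D##, giving D##7.

E#min7 E#M7 C#7 D##7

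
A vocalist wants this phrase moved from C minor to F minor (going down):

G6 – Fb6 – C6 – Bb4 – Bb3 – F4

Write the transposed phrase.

C6 Bbb5 F5 Eb4 Eb3 Bb3

C minor to F minor down is a perfect fifth, so every note moves down by that interval.
G6 becomes C6
Fb6 becomes Bbb5
C6 becomes F5
Bb4 becomes Eb4
Bb3 becomes Eb3
F4 becomes Bb3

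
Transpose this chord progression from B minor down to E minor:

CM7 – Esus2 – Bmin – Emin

B minor down to E minor is a perfect fifth; each chord root moves by that interval while the quality stays the same.
CM7: root C down a perfect fifth → F, giving FM7.
Esus2: root E down a perfect fifth → A, giving Asus2.
Bmin: root B down a perfect fifth → E, giving Emin.
Emin: root E down a perfect fifth → A, giving Amin.

FM7 Asus2 Emin Amin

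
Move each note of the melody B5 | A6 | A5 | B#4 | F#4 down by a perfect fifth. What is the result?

B5 -> E5
A6 -> D6
A5 -> D5
B#4 -> E#4
F#4 -> B3

E5 D6 D5 E#4 B3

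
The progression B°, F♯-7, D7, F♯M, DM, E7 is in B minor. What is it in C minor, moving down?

C° G-7 Eb7 GM EbM F7

B minor down to C minor is a major seventh; each chord root moves by that interval while the quality stays the same.
B°: root B down a major seventh → C, giving C°.
F♯-7: root F♯ down a major seventh → G, giving G-7.
D7: root D down a major seventh → Eb, giving Eb7.
F♯M: root F♯ down a major seventh → G, giving GM.
DM: root D down a major seventh → Eb, giving EbM.
E7: root E down a major seventh → F, giving F7.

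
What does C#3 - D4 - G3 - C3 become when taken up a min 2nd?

C#3 → D3
D4 → Eb4
G3 → Ab3
C3 → Db3

D3 Eb4 Ab3 Db3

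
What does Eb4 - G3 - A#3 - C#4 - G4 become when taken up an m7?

Eb4 becomes Db5
G3 becomes F4
A#3 becomes G#4
C#4 becomes B4
G4 becomes F5

Db5 F4 G#4 B4 F5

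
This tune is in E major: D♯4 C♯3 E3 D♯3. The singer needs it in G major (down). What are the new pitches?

E major to G major down is a major sixth, so every note moves down by that interval.
D#4 → F#3
C#3 → E2
E3 → G2
D#3 → F#2

F#3 E2 G2 F#2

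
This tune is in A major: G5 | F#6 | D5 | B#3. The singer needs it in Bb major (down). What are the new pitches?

A major to Bb major down is a major seventh, so every note moves down by that interval.
G5 to Ab4
F#6 to G5
D5 to Eb4
B#3 to C#3

Ab4 G5 Eb4 C#3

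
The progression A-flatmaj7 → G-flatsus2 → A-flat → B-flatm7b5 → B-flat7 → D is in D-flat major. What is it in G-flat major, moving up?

Dbmaj7 Cbsus2 Db Ebm7b5 Eb7 G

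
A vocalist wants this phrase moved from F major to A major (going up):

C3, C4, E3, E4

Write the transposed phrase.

E3 E4 G#3 G#4

F major to A major up is a major third, so every note moves up by that interval.
C3 → E3
C4 → E4
E3 → G#3
E4 → G#4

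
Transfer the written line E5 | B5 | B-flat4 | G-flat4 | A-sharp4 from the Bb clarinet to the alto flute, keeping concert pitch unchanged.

G5 D6 Db5 Bbb4 C#5

First find concert pitch: the Bb clarinet sounds a major second below written, so E5 B5 B-flat4 G-flat4 A-sharp4 sounds D5 A5 Ab4 Fb4 G#4.
Then write for alto flute: it sounds a perfect fourth below written, so the part must be a perfect fourth above concert.
D5 → G5
A5 → D6
Ab4 → Db5
Fb4 → Bbb4
G#4 → C#5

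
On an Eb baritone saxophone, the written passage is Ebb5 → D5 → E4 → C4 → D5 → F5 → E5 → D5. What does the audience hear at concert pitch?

Gbb3 F3 G2 Eb2 F3 Ab3 G3 F3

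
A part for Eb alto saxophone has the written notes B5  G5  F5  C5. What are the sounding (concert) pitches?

D5 Bb4 Ab4 Eb4

The Eb alto saxophone sounds a major sixth below written, so transpose each written note down a major sixth.
B5 → D5
G5 → Bb4
F5 → Ab4
C5 → Eb4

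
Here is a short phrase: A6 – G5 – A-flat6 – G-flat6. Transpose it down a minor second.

G#6 F#5 G6 F6

A6 gives G#6
G5 gives F#5
Ab6 gives G6
Gb6 gives F6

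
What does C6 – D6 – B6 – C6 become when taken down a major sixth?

Eb5 F5 D6 Eb5

C6 → Eb5
D6 → F5
B6 → D6
C6 → Eb5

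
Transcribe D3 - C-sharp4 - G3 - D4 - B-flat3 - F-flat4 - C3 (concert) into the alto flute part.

G3 F#4 C4 G4 Eb4 Bbb4 F3

The alto flute sounds a perfect fourth below written, so the written part must be a perfect fourth above concert — transpose each note up.
D3 to G3
C#4 to F#4
G3 to C4
D4 to G4
Bb3 to Eb4
Fb4 to Bbb4
C3 to F3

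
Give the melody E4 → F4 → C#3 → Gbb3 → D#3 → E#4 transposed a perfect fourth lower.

B3 C4 G#2 Dbb3 A#2 B#3

E4 to B3
F4 to C4
C#3 to G#2
Gbb3 to Dbb3
D#3 to A#2
E#4 to B#3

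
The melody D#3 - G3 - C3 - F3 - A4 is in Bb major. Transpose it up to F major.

A#3 D4 G3 C4 E5

Bb major to F major up is a perfect fifth, so every note moves up by that interval.
D#3 becomes A#3
G3 becomes D4
C3 becomes G3
F3 becomes C4
A4 becomes E5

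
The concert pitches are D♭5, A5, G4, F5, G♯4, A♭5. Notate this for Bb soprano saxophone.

Eb5 B5 A4 G5 A#4 Bb5

The Bb soprano saxophone sounds a major second below written, so the written part must be a major second above concert — transpose each note up.
Db5 → Eb5
A5 → B5
G4 → A4
F5 → G5
G#4 → A#4
Ab5 → Bb5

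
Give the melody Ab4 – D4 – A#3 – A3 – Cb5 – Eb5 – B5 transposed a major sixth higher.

F5 B4 F##4 F#4 Ab5 C6 G#6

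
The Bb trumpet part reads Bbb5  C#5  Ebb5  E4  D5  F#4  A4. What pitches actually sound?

The Bb trumpet sounds a major second below written, so transpose each written note down a major second.
Bbb5 -> Abb5
C#5 -> B4
Ebb5 -> Dbb5
E4 -> D4
D5 -> C5
F#4 -> E4
A4 -> G4

Abb5 B4 Dbb5 D4 C5 E4 G4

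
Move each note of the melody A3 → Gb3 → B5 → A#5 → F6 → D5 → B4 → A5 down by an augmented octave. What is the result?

Ab2 Gbb2 Bb4 A4 Fb5 Db4 Bb3 Ab4

A3 down an augmented octave is Ab2.
Gb3 down an augmented octave is Gbb2.
B5 down an augmented octave is Bb4.
A#5: an octave down reaches A, and 13 semitones makes it A4.
An augmented octave down from F6 gives Fb5.
An augmented octave down from D5 gives Db4.
B4: an octave down reaches B, and 13 semitones makes it Bb3.
An augmented octave down from A5 gives Ab4.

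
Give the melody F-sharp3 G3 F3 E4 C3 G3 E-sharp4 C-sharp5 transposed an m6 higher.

D4 Eb4 Db4 C5 Ab3 Eb4 C#5 A5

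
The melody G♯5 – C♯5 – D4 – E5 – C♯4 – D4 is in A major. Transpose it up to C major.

B5 E5 F4 G5 E4 F4

From A up to C is a minor third; apply that to each pitch.
G#5 -> B5
C#5 -> E5
D4 -> F4
E5 -> G5
C#4 -> E4
D4 -> F4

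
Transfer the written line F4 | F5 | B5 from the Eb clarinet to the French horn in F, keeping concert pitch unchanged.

First find concert pitch: the Eb clarinet sounds a minor third above written, so F4 F5 B5 sounds Ab4 Ab5 D6.
Then write for French horn in F: it sounds a perfect fifth below written, so the part must be a perfect fifth above concert.
Ab4 → Eb5
Ab5 → Eb6
D6 → A6

Eb5 Eb6 A6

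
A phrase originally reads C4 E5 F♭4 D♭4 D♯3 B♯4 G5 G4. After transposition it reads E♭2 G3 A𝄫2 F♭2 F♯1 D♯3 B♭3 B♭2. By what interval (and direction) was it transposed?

down a major thirteenth

Take the first pair: C4 → Eb2. C to E spans 13 letter names, so the interval is some kind of thirteenth.
Eb2 to C4 is 21 semitones, which makes it a major thirteenth; the second version is lower, so the direction is down.
Checking another pair — G4 → Bb2 — gives the same interval.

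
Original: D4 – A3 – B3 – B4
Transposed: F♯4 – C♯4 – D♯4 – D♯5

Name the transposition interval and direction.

up a major third

Take the first pair: D4 → F#4. D to F spans 3 letter names, so the interval is some kind of third.
D4 to F#4 is 4 semitones, which makes it a major third; the second version is higher, so the direction is up.
Checking another pair — B4 → D#5 — gives the same interval.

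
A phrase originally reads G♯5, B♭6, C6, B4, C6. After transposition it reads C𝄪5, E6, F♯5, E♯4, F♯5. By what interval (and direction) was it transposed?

down a diminished fifth

From G#5 to C##5 is 5 letter names — a fifth of some quality.
C##5 to G#5 is 6 semitones, which makes it a diminished fifth; the second version is lower, so the direction is down.
Checking another pair — C6 → F#5 — gives the same interval.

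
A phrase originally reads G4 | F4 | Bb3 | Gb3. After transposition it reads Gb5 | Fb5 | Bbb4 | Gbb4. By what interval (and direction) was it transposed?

From G4 to Gb5 is 8 letter names — an octave of some quality.
G4 to Gb5 is 11 semitones, which makes it a diminished octave; the second version is higher, so the direction is up.
Checking another pair — Gb3 → Gbb4 — gives the same interval.

up a diminished octave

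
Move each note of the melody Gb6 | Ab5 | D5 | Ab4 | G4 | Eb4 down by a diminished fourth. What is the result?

Gb6 to D6
Ab5 to E5
D5 to A#4
Ab4 to E4
G4 to D#4
Eb4 to B3

D6 E5 A#4 E4 D#4 B3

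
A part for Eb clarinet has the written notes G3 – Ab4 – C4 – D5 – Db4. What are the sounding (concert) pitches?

The Eb clarinet sounds a minor third above written, so transpose each written note up a minor third.
G3 becomes Bb3
Ab4 becomes Cb5
C4 becomes Eb4
D5 becomes F5
Db4 becomes Fb4

Bb3 Cb5 Eb4 F5 Fb4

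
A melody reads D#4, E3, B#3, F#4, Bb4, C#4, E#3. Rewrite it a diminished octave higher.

D#4 up a diminished octave is D5.
E3: an octave up reaches E, and 11 semitones makes it Eb4.
B#3: an octave up reaches B, and 11 semitones makes it B4.
F#4 up a diminished octave is F5.
A diminished octave up from Bb4 gives Bbb5.
C#4 up a diminished octave is C5.
E#3: an octave up reaches E, and 11 semitones makes it E4.

D5 Eb4 B4 F5 Bbb5 C5 E4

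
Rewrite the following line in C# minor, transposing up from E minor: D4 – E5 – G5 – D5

E minor to C# minor up is a major sixth, so every note moves up by that interval.
D4 gives B4
E5 gives C#6
G5 gives E6
D5 gives B5

B4 C#6 E6 B5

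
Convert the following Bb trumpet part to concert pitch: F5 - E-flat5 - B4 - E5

Eb5 Db5 A4 D5

Written C4 on the Bb trumpet sounds as Bb3, a major second lower; apply that shift to every note.
F5 → Eb5
Eb5 → Db5
B4 → A4
E5 → D5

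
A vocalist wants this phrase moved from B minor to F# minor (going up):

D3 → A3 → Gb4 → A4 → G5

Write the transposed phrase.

A3 E4 Db5 E5 D6

From B up to F# is a perfect fifth; apply that to each pitch.
D3 -> A3
A3 -> E4
Gb4 -> Db5
A4 -> E5
G5 -> D6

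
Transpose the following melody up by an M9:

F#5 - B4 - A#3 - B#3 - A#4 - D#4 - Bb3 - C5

G#6 C#6 B#4 C##5 B#5 E#5 C5 D6

F#5 to G#6
B4 to C#6
A#3 to B#4
B#3 to C##5
A#4 to B#5
D#4 to E#5
Bb3 to C5
C5 to D6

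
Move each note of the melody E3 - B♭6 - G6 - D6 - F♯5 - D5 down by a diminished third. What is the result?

C##3 G#6 E#6 B#5 D##5 B#4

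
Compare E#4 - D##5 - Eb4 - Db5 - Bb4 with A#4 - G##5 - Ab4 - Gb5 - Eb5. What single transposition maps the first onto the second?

From E#4 to A#4 is 4 letter names — a fourth of some quality.
E#4 to A#4 is 5 semitones, which makes it a perfect fourth; the second version is higher, so the direction is up.
Checking another pair — Bb4 → Eb5 — gives the same interval.

up a perfect fourth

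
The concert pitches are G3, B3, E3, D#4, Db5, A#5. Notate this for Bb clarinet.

The Bb clarinet sounds a major second below written, so the written part must be a major second above concert — transpose each note up.
G3 → A3
B3 → C#4
E3 → F#3
D#4 → E#4
Db5 → Eb5
A#5 → B#5

A3 C#4 F#3 E#4 Eb5 B#5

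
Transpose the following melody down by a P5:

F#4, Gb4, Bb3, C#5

B3 Cb4 Eb3 F#4

F#4 -> B3
Gb4 -> Cb4
Bb3 -> Eb3
C#5 -> F#4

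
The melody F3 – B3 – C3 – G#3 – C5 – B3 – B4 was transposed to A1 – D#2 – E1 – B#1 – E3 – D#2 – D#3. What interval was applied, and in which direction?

down a minor thirteenth

Take the first pair: F3 → A1. F to A spans 13 letter names, so the interval is some kind of thirteenth.
A1 to F3 is 20 semitones, which makes it a minor thirteenth; the second version is lower, so the direction is down.
Checking another pair — B4 → D#3 — gives the same interval.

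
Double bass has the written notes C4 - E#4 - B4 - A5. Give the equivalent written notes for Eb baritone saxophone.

First find concert pitch: the double bass sounds a perfect octave below written, so C4 E#4 B4 A5 sounds C3 E#3 B3 A4.
Then write for Eb baritone saxophone: it sounds a major thirteenth below written, so the part must be a major thirteenth above concert.
C3 → A4
E#3 → C##5
B3 → G#5
A4 → F#6

A4 C##5 G#5 F#6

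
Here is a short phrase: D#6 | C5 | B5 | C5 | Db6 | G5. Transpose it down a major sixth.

D#6: a sixth down reaches F, and 9 semitones makes it F#5.
C5 down a major sixth is Eb4.
B5: a sixth down reaches D, and 9 semitones makes it D5.
A major sixth down from C5 gives Eb4.
A major sixth down from Db6 gives Fb5.
A major sixth down from G5 gives Bb4.

F#5 Eb4 D5 Eb4 Fb5 Bb4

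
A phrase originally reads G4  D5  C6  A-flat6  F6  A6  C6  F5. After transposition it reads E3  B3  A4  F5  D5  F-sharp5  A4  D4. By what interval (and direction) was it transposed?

Take the first pair: G4 → E3. G to E spans 10 letter names, so the interval is some kind of tenth.
E3 to G4 is 15 semitones, which makes it a minor tenth; the second version is lower, so the direction is down.
Checking another pair — F5 → D4 — gives the same interval.

down a minor tenth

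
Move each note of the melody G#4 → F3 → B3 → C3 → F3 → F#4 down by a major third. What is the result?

E4 Db3 G3 Ab2 Db3 D4

G#4 to E4
F3 to Db3
B3 to G3
C3 to Ab2
F3 to Db3
F#4 to D4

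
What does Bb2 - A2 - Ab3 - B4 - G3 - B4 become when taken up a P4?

Eb3 D3 Db4 E5 C4 E5

Bb2 gives Eb3
A2 gives D3
Ab3 gives Db4
B4 gives E5
G3 gives C4
B4 gives E5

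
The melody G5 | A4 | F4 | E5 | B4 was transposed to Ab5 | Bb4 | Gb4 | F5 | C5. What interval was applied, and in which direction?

up a minor second

From G5 to Ab5 is 2 letter names — a second of some quality.
G5 to Ab5 is 1 semitone, which makes it a minor second; the second version is higher, so the direction is up.
Checking another pair — B4 → C5 — gives the same interval.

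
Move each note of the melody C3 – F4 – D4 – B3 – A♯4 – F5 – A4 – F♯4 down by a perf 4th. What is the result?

G2 C4 A3 F#3 E#4 C5 E4 C#4

C3: a fourth down reaches G, and 5 semitones makes it G2.
A perfect fourth down from F4 gives C4.
D4 down a perfect fourth is A3.
A perfect fourth down from B3 gives F#3.
A perfect fourth down from A#4 gives E#4.
F5: a fourth down reaches C, and 5 semitones makes it C5.
A4 down a perfect fourth is E4.
A perfect fourth down from F#4 gives C#4.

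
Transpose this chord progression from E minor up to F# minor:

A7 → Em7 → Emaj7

B7 F#m7 F#maj7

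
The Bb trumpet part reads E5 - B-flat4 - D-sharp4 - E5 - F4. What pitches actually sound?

Written C4 on the Bb trumpet sounds as Bb3, a major second lower; apply that shift to every note.
E5 to D5
Bb4 to Ab4
D#4 to C#4
E5 to D5
F4 to Eb4

D5 Ab4 C#4 D5 Eb4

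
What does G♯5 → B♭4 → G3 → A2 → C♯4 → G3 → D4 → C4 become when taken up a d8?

G6 Bbb5 Gb4 Ab3 C5 Gb4 Db5 Cb5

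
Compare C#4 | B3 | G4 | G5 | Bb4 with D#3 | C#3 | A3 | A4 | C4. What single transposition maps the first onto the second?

down a minor seventh

Take the first pair: C#4 → D#3. C to D spans 7 letter names, so the interval is some kind of seventh.
D#3 to C#4 is 10 semitones, which makes it a minor seventh; the second version is lower, so the direction is down.
Checking another pair — Bb4 → C4 — gives the same interval.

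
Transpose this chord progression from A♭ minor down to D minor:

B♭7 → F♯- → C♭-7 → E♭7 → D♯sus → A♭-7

A♭ minor down to D minor is a diminished fifth; each chord root moves by that interval while the quality stays the same.
B♭7: root B♭ down a diminished fifth → E, giving E7.
F♯-: root F♯ down a diminished fifth → B#, giving B#-.
C♭-7: root C♭ down a diminished fifth → F, giving F-7.
E♭7: root E♭ down a diminished fifth → A, giving A7.
D♯sus: root D♯ down a diminished fifth → G##, giving G##sus.
A♭-7: root A♭ down a diminished fifth → D, giving D-7.

E7 B#- F-7 A7 G##sus D-7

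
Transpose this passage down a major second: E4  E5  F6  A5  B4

E4 gives D4
E5 gives D5
F6 gives Eb6
A5 gives G5
B4 gives A4

D4 D5 Eb6 G5 A4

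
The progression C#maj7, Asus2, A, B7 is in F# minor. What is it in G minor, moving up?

Dmaj7 Bbsus2 Bb C7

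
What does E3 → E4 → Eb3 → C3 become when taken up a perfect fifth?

B3 B4 Bb3 G3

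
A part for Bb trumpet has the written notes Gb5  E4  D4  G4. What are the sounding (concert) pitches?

The Bb trumpet sounds a major second below written, so transpose each written note down a major second.
Gb5 → Fb5
E4 → D4
D4 → C4
G4 → F4

Fb5 D4 C4 F4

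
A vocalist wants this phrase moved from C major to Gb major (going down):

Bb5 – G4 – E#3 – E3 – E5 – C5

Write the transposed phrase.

Fb5 Db4 B2 Bb2 Bb4 Gb4

From C down to Gb is an augmented fourth; apply that to each pitch.
Bb5 to Fb5
G4 to Db4
E#3 to B2
E3 to Bb2
E5 to Bb4
C5 to Gb4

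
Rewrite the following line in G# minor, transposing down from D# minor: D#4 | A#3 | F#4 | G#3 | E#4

D# minor to G# minor down is a perfect fifth, so every note moves down by that interval.
D#4 to G#3
A#3 to D#3
F#4 to B3
G#3 to C#3
E#4 to A#3

G#3 D#3 B3 C#3 A#3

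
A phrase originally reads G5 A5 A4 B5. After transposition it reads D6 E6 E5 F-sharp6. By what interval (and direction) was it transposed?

From G5 to D6 is 5 letter names — a fifth of some quality.
G5 to D6 is 7 semitones, which makes it a perfect fifth; the second version is higher, so the direction is up.
Checking another pair — B5 → F#6 — gives the same interval.

up a perfect fifth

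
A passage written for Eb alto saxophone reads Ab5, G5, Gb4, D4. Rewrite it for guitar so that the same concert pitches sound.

Cb6 Bb5 Bbb4 F4

First find concert pitch: the Eb alto saxophone sounds a major sixth below written, so Ab5 G5 Gb4 D4 sounds Cb5 Bb4 Bbb3 F3.
Then write for guitar: it sounds a perfect octave below written, so the part must be a perfect octave above concert.
Cb5 → Cb6
Bb4 → Bb5
Bbb3 → Bbb4
F3 → F4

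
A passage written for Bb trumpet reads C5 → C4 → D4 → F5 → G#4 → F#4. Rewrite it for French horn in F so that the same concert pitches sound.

F5 F4 G4 Bb5 C#5 B4

First find concert pitch: the Bb trumpet sounds a major second below written, so C5 C4 D4 F5 G#4 F#4 sounds Bb4 Bb3 C4 Eb5 F#4 E4.
Then write for French horn in F: it sounds a perfect fifth below written, so the part must be a perfect fifth above concert.
Bb4 → F5
Bb3 → F4
C4 → G4
Eb5 → Bb5
F#4 → C#5
E4 → B4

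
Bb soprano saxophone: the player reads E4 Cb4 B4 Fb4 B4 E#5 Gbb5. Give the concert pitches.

Written C4 on the Bb soprano saxophone sounds as Bb3, a major second lower; apply that shift to every note.
E4 → D4
Cb4 → Bbb3
B4 → A4
Fb4 → Ebb4
B4 → A4
E#5 → D#5
Gbb5 → Fbb5

D4 Bbb3 A4 Ebb4 A4 D#5 Fbb5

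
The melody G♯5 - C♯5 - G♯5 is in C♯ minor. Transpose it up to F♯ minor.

C#6 F#5 C#6

From C♯ up to F♯ is a perfect fourth; apply that to each pitch.
G#5 to C#6
C#5 to F#5
G#5 to C#6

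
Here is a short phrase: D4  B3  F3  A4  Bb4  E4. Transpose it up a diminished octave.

Db5 Bb4 Fb4 Ab5 Bbb5 Eb5

D4 → Db5
B3 → Bb4
F3 → Fb4
A4 → Ab5
Bb4 → Bbb5
E4 → Eb5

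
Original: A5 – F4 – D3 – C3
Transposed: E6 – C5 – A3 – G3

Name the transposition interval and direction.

up a perfect fifth

Take the first pair: A5 → E6. A to E spans 5 letter names, so the interval is some kind of fifth.
A5 to E6 is 7 semitones, which makes it a perfect fifth; the second version is higher, so the direction is up.
Checking another pair — C3 → G3 — gives the same interval.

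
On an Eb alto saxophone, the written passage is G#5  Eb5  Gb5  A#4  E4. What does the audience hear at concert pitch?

Written C4 on the Eb alto saxophone sounds as Eb3, a major sixth lower; apply that shift to every note.
G#5 gives B4
Eb5 gives Gb4
Gb5 gives Bbb4
A#4 gives C#4
E4 gives G3

B4 Gb4 Bbb4 C#4 G3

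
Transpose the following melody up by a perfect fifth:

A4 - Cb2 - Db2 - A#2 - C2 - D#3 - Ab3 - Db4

E5 Gb2 Ab2 E#3 G2 A#3 Eb4 Ab4

A4 → E5
Cb2 → Gb2
Db2 → Ab2
A#2 → E#3
C2 → G2
D#3 → A#3
Ab3 → Eb4
Db4 → Ab4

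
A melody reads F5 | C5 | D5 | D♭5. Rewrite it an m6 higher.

F5 to Db6
C5 to Ab5
D5 to Bb5
Db5 to Bbb5

Db6 Ab5 Bb5 Bbb5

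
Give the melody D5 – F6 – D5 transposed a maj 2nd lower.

D5 down a major second is C5.
F6 down a major second is Eb6.
A major second down from D5 gives C5.

C5 Eb6 C5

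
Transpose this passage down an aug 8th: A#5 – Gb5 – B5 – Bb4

A#5 down an augmented octave is A4.
Gb5 down an augmented octave is Gbb4.
B5 down an augmented octave is Bb4.
An augmented octave down from Bb4 gives Bbb3.

A4 Gbb4 Bb4 Bbb3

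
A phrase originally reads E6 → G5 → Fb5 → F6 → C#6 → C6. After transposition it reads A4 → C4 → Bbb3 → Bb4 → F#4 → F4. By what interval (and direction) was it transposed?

From E6 to A4 is 12 letter names — a twelfth of some quality.
A4 to E6 is 19 semitones, which makes it a perfect twelfth; the second version is lower, so the direction is down.
Checking another pair — C6 → F4 — gives the same interval.

down a perfect twelfth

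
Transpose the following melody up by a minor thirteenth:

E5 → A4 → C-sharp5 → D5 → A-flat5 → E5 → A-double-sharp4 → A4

C7 F6 A6 Bb6 Fb7 C7 F##6 F6

E5 -> C7
A4 -> F6
C#5 -> A6
D5 -> Bb6
Ab5 -> Fb7
E5 -> C7
A##4 -> F##6
A4 -> F6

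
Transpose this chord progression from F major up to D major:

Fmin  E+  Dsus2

F major up to D major is a major sixth; each chord root moves by that interval while the quality stays the same.
Fmin: root F up a major sixth → D, giving Dmin.
E+: root E up a major sixth → C#, giving C#+.
Dsus2: root D up a major sixth → B, giving Bsus2.

Dmin C#+ Bsus2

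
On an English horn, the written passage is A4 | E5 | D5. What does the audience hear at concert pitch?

D4 A4 G4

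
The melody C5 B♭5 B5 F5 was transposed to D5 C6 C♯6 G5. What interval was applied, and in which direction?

up a major second

Take the first pair: C5 → D5. C to D spans 2 letter names, so the interval is some kind of second.
C5 to D5 is 2 semitones, which makes it a major second; the second version is higher, so the direction is up.
Checking another pair — F5 → G5 — gives the same interval.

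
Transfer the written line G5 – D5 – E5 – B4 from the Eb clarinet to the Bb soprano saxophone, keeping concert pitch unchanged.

C6 G5 A5 E5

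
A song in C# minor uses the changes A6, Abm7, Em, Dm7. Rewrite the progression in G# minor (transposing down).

E6 Ebm7 Bm Am7

C# minor down to G# minor is a perfect fourth; each chord root moves by that interval while the quality stays the same.
A6: root A down a perfect fourth → E, giving E6.
Abm7: root Ab down a perfect fourth → Eb, giving Ebm7.
Em: root E down a perfect fourth → B, giving Bm.
Dm7: root D down a perfect fourth → A, giving Am7.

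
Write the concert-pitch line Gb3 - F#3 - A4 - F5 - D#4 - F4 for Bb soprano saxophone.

Ab3 G#3 B4 G5 E#4 G4

The Bb soprano saxophone sounds a major second below written, so the written part must be a major second above concert — transpose each note up.
Gb3 gives Ab3
F#3 gives G#3
A4 gives B4
F5 gives G5
D#4 gives E#4
F4 gives G4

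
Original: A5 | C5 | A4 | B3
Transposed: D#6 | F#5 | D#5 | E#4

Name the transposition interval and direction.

up an augmented fourth

From A5 to D#6 is 4 letter names — a fourth of some quality.
A5 to D#6 is 6 semitones, which makes it an augmented fourth; the second version is higher, so the direction is up.
Checking another pair — B3 → E#4 — gives the same interval.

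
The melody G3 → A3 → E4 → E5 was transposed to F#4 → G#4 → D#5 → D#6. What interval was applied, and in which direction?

Take the first pair: G3 → F#4. G to F spans 7 letter names, so the interval is some kind of seventh.
G3 to F#4 is 11 semitones, which makes it a major seventh; the second version is higher, so the direction is up.
Checking another pair — E5 → D#6 — gives the same interval.

up a major seventh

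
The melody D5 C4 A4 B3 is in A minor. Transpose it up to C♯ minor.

F#5 E4 C#5 D#4

A minor to C♯ minor up is a major third, so every note moves up by that interval.
D5 gives F#5
C4 gives E4
A4 gives C#5
B3 gives D#4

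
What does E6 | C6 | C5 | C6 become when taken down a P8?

E5 C5 C4 C5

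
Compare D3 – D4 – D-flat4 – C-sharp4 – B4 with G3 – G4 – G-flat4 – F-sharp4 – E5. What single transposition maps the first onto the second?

From D3 to G3 is 4 letter names — a fourth of some quality.
D3 to G3 is 5 semitones, which makes it a perfect fourth; the second version is higher, so the direction is up.
Checking another pair — B4 → E5 — gives the same interval.

up a perfect fourth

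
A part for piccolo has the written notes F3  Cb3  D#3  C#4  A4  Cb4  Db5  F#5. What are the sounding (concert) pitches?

F4 Cb4 D#4 C#5 A5 Cb5 Db6 F#6

Written C4 on the piccolo sounds as C5, a perfect octave higher; apply that shift to every note.
F3 becomes F4
Cb3 becomes Cb4
D#3 becomes D#4
C#4 becomes C#5
A4 becomes A5
Cb4 becomes Cb5
Db5 becomes Db6
F#5 becomes F#6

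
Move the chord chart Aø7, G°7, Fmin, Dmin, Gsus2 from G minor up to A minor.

Bø7 A°7 Gmin Emin Asus2

G minor up to A minor is a major second; each chord root moves by that interval while the quality stays the same.
Aø7: root A up a major second → B, giving Bø7.
G°7: root G up a major second → A, giving A°7.
Fmin: root F up a major second → G, giving Gmin.
Dmin: root D up a major second → E, giving Emin.
Gsus2: root G up a major second → A, giving Asus2.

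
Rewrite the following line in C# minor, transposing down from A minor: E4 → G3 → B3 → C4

A minor to C# minor down is a minor sixth, so every note moves down by that interval.
E4 -> G#3
G3 -> B2
B3 -> D#3
C4 -> E3

G#3 B2 D#3 E3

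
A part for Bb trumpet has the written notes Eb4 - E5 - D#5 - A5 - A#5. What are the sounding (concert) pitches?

Db4 D5 C#5 G5 G#5

The Bb trumpet sounds a major second below written, so transpose each written note down a major second.
Eb4 → Db4
E5 → D5
D#5 → C#5
A5 → G5
A#5 → G#5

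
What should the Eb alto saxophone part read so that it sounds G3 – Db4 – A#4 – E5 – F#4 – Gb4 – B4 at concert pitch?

The Eb alto saxophone sounds a major sixth below written, so the written part must be a major sixth above concert — transpose each note up.
G3 becomes E4
Db4 becomes Bb4
A#4 becomes F##5
E5 becomes C#6
F#4 becomes D#5
Gb4 becomes Eb5
B4 becomes G#5

E4 Bb4 F##5 C#6 D#5 Eb5 G#5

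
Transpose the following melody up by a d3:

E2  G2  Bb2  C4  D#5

Gb2 Bbb2 Dbb3 Ebb4 F5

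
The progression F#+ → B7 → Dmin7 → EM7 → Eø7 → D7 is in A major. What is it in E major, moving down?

C#+ F#7 Amin7 BM7 Bø7 A7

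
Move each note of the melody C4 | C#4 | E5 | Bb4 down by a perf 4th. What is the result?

A perfect fourth down from C4 gives G3.
A perfect fourth down from C#4 gives G#3.
E5: a fourth down reaches B, and 5 semitones makes it B4.
Bb4 down a perfect fourth is F4.

G3 G#3 B4 F4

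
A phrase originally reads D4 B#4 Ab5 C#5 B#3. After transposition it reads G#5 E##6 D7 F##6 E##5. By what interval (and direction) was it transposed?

From D4 to G#5 is 11 letter names — an eleventh of some quality.
D4 to G#5 is 18 semitones, which makes it an augmented eleventh; the second version is higher, so the direction is up.
Checking another pair — B#3 → E##5 — gives the same interval.

up an augmented eleventh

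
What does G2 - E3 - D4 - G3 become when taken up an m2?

G2: a second up reaches A, and 1 semitone makes it Ab2.
E3: a second up reaches F, and 1 semitone makes it F3.
A minor second up from D4 gives Eb4.
A minor second up from G3 gives Ab3.

Ab2 F3 Eb4 Ab3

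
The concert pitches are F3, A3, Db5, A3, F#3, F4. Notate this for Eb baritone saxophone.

The Eb baritone saxophone sounds a major thirteenth below written, so the written part must be a major thirteenth above concert — transpose each note up.
F3 gives D5
A3 gives F#5
Db5 gives Bb6
A3 gives F#5
F#3 gives D#5
F4 gives D6

D5 F#5 Bb6 F#5 D#5 D6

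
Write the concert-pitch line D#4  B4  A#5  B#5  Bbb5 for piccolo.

D#3 B3 A#4 B#4 Bbb4

Written C4 sounds as C5 on the piccolo, so concert pitches are written a perfect octave down.
D#4 -> D#3
B4 -> B3
A#5 -> A#4
B#5 -> B#4
Bbb5 -> Bbb4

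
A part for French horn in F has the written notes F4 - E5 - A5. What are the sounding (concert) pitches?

Bb3 A4 D5

The French horn in F sounds a perfect fifth below written, so transpose each written note down a perfect fifth.
F4 -> Bb3
E5 -> A4
A5 -> D5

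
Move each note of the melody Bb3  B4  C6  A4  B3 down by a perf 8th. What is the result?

Bb3 → Bb2
B4 → B3
C6 → C5
A4 → A3
B3 → B2

Bb2 B3 C5 A3 B2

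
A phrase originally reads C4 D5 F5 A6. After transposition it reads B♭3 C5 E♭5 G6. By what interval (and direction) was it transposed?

down a major second

From C4 to Bb3 is 2 letter names — a second of some quality.
Bb3 to C4 is 2 semitones, which makes it a major second; the second version is lower, so the direction is down.
Checking another pair — A6 → G6 — gives the same interval.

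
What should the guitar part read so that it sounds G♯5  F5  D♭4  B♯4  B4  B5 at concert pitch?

G#6 F6 Db5 B#5 B5 B6

Written C4 sounds as C3 on the guitar, so concert pitches are written a perfect octave up.
G#5 becomes G#6
F5 becomes F6
Db4 becomes Db5
B#4 becomes B#5
B4 becomes B5
B5 becomes B6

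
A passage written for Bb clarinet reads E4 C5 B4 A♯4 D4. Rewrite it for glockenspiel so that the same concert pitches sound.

D2 Bb2 A2 G#2 C2

First find concert pitch: the Bb clarinet sounds a major second below written, so E4 C5 B4 A♯4 D4 sounds D4 Bb4 A4 G#4 C4.
Then write for glockenspiel: it sounds a perfect fifteenth above written, so the part must be a perfect fifteenth below concert.
D4 → D2
Bb4 → Bb2
A4 → A2
G#4 → G#2
C4 → C2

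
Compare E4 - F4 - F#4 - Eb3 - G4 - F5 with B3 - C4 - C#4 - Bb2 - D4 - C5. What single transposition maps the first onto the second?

down a perfect fourth

From E4 to B3 is 4 letter names — a fourth of some quality.
B3 to E4 is 5 semitones, which makes it a perfect fourth; the second version is lower, so the direction is down.
Checking another pair — F5 → C5 — gives the same interval.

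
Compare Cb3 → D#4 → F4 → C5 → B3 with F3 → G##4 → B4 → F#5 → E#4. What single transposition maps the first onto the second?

Take the first pair: Cb3 → F3. C to F spans 4 letter names, so the interval is some kind of fourth.
Cb3 to F3 is 6 semitones, which makes it an augmented fourth; the second version is higher, so the direction is up.
Checking another pair — B3 → E#4 — gives the same interval.

up an augmented fourth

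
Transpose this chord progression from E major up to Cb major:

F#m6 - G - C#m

Dbm6 Ebb Abm

E major up to Cb major is a diminished sixth; each chord root moves by that interval while the quality stays the same.
F#m6: root F# up a diminished sixth → Db, giving Dbm6.
G: root G up a diminished sixth → Ebb, giving Ebb.
C#m: root C# up a diminished sixth → Ab, giving Abm.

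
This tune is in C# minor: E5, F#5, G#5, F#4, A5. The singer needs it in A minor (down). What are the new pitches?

C# minor to A minor down is a major third, so every note moves down by that interval.
E5 to C5
F#5 to D5
G#5 to E5
F#4 to D4
A5 to F5

C5 D5 E5 D4 F5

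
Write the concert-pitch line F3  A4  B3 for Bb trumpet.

G3 B4 C#4

The Bb trumpet sounds a major second below written, so the written part must be a major second above concert — transpose each note up.
F3 to G3
A4 to B4
B3 to C#4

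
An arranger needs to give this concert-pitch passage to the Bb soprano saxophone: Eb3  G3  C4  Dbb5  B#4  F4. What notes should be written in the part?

Written C4 sounds as Bb3 on the Bb soprano saxophone, so concert pitches are written a major second up.
Eb3 becomes F3
G3 becomes A3
C4 becomes D4
Dbb5 becomes Ebb5
B#4 becomes C##5
F4 becomes G4

F3 A3 D4 Ebb5 C##5 G4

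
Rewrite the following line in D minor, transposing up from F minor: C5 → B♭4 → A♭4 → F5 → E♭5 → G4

F minor to D minor up is a major sixth, so every note moves up by that interval.
C5 -> A5
Bb4 -> G5
Ab4 -> F5
F5 -> D6
Eb5 -> C6
G4 -> E5

A5 G5 F5 D6 C6 E5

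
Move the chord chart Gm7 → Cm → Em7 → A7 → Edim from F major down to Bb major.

Cm7 Fm Am7 D7 Adim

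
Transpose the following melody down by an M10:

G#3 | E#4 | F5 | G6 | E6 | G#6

G#3 to E2
E#4 to C#3
F5 to Db4
G6 to Eb5
E6 to C5
G#6 to E5

E2 C#3 Db4 Eb5 C5 E5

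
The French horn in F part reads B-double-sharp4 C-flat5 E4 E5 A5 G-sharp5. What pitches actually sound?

E##4 Fb4 A3 A4 D5 C#5

Written C4 on the French horn in F sounds as F3, a perfect fifth lower; apply that shift to every note.
B##4 → E##4
Cb5 → Fb4
E4 → A3
E5 → A4
A5 → D5
G#5 → C#5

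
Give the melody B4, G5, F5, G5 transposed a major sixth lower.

D4 Bb4 Ab4 Bb4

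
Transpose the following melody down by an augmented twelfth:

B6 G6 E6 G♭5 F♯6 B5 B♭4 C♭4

B6 -> Eb5
G6 -> Cb5
E6 -> Ab4
Gb5 -> Cbb4
F#6 -> Bb4
B5 -> Eb4
Bb4 -> Ebb3
Cb4 -> Fbb2

Eb5 Cb5 Ab4 Cbb4 Bb4 Eb4 Ebb3 Fbb2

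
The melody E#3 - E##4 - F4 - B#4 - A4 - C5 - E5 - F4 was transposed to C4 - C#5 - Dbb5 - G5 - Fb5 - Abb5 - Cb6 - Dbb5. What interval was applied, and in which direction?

Take the first pair: E#3 → C4. E to C spans 6 letter names, so the interval is some kind of sixth.
E#3 to C4 is 7 semitones, which makes it a diminished sixth; the second version is higher, so the direction is up.
Checking another pair — F4 → Dbb5 — gives the same interval.

up a diminished sixth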